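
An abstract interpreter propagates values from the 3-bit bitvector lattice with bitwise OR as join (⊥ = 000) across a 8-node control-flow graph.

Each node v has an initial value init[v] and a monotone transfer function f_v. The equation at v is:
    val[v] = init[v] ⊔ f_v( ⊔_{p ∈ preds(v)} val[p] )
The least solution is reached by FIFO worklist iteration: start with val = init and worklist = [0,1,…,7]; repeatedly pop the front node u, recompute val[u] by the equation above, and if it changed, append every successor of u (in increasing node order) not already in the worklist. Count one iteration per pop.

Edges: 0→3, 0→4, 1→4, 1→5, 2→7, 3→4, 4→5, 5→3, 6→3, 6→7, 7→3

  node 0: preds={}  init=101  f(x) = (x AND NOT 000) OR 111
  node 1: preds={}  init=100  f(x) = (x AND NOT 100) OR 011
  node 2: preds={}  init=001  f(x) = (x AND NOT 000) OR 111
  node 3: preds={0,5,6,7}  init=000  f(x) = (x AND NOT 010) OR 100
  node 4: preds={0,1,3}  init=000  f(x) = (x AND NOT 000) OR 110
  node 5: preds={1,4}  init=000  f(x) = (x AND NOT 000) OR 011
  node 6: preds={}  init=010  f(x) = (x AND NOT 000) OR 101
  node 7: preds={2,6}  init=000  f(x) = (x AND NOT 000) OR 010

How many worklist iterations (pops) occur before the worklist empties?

Trace (9 dequeues):
  [1] u=0 | in 000 | out 111 | prev 101 | push {}
  [2] u=1 | in 000 | out 111 | prev 100 | push {}
  [3] u=2 | in 000 | out 111 | prev 001 | push {}
  [4] u=3 | in 111 | out 101 | prev 000 | push {}
  [5] u=4 | in 111 | out 111 | prev 000 | push {}
  [6] u=5 | in 111 | out 111 | prev 000 | push {3}
  [7] u=6 | in 000 | out 111 | prev 010 | push {}
  [8] u=7 | in 111 | out 111 | prev 000 | push {}
  [9] u=3 | in 111 | out 101 | ==

Converged values:
  [0] 111
  [1] 111
  [2] 111
  [3] 101
  [4] 111
  [5] 111
  [6] 111
  [7] 111

9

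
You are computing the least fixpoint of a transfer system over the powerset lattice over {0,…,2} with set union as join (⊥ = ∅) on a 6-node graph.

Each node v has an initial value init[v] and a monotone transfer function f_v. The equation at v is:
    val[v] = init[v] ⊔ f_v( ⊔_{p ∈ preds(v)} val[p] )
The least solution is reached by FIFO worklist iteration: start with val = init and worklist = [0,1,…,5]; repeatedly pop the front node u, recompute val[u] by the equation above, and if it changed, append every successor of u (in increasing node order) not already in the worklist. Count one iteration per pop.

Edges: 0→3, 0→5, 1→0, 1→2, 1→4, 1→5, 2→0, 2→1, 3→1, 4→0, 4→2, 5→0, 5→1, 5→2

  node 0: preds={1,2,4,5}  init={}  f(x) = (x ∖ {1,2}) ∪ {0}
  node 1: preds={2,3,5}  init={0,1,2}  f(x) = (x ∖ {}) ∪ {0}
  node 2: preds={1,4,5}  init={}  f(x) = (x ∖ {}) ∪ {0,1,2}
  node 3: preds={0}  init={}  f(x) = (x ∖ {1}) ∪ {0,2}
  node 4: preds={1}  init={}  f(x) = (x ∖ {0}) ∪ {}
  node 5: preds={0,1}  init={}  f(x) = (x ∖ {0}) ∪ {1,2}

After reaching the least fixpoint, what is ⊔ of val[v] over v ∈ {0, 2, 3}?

Iteration log — 9 steps:
  step 1. node 0  ⊔preds={0,1,2}  new={0}  old={}  +wl: 
  step 2. node 1  ⊔preds={}  new={0,1,2}  stable
  step 3. node 2  ⊔preds={0,1,2}  new={0,1,2}  old={}  +wl: 0,1
  step 4. node 3  ⊔preds={0}  new={0,2}  old={}  +wl: 
  step 5. node 4  ⊔preds={0,1,2}  new={1,2}  old={}  +wl: 2
  step 6. node 5  ⊔preds={0,1,2}  new={1,2}  old={}  +wl: 
  step 7. node 0  ⊔preds={0,1,2}  new={0}  stable
  step 8. node 1  ⊔preds={0,1,2}  new={0,1,2}  stable
  step 9. node 2  ⊔preds={0,1,2}  new={0,1,2}  stable

Least fixpoint reached:
  node 0: {0}
  node 1: {0,1,2}
  node 2: {0,1,2}
  node 3: {0,2}
  node 4: {1,2}
  node 5: {1,2}

{0,1,2}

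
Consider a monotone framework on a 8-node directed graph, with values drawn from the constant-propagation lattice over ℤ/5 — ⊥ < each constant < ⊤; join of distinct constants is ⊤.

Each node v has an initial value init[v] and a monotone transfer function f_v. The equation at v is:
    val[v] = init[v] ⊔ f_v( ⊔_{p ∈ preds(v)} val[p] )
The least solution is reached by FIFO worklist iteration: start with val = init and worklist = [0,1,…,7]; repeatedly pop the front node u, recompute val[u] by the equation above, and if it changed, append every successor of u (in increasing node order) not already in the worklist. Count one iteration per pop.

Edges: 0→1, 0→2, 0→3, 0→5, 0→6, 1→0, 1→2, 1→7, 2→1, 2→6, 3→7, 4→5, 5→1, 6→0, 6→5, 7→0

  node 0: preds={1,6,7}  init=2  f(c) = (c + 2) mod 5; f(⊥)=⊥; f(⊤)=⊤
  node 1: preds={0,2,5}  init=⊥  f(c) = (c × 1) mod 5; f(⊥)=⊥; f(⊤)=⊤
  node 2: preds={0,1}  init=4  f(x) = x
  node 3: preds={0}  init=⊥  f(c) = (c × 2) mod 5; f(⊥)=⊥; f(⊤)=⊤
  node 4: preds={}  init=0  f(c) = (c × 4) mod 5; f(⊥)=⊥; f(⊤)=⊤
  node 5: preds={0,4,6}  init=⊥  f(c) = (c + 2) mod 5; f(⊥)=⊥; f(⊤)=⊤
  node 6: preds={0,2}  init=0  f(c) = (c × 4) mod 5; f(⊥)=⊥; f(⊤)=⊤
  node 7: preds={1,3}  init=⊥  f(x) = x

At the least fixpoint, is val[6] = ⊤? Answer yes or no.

Iteration log — 15 steps:
  step 1. node 0  ⊔preds=0  new=2  stable
  step 2. node 1  ⊔preds=⊤  new=⊤  old=⊥  +wl: 0
  step 3. node 2  ⊔preds=⊤  new=⊤  old=4  +wl: 1
  step 4. node 3  ⊔preds=2  new=4  old=⊥  +wl: 
  step 5. node 4  ⊔preds=⊥  new=0  stable
  step 6. node 5  ⊔preds=⊤  new=⊤  old=⊥  +wl: 
  step 7. node 6  ⊔preds=⊤  new=⊤  old=0  +wl: 5
  step 8. node 7  ⊔preds=⊤  new=⊤  old=⊥  +wl: 
  step 9. node 0  ⊔preds=⊤  new=⊤  old=2  +wl: 2,3,6
  step 10. node 1  ⊔preds=⊤  new=⊤  stable
  step 11. node 5  ⊔preds=⊤  new=⊤  stable
  step 12. node 2  ⊔preds=⊤  new=⊤  stable
  step 13. node 3  ⊔preds=⊤  new=⊤  old=4  +wl: 7
  step 14. node 6  ⊔preds=⊤  new=⊤  stable
  step 15. node 7  ⊔preds=⊤  new=⊤  stable

Least fixpoint reached:
  node 0: ⊤
  node 1: ⊤
  node 2: ⊤
  node 3: ⊤
  node 4: 0
  node 5: ⊤
  node 6: ⊤
  node 7: ⊤

yes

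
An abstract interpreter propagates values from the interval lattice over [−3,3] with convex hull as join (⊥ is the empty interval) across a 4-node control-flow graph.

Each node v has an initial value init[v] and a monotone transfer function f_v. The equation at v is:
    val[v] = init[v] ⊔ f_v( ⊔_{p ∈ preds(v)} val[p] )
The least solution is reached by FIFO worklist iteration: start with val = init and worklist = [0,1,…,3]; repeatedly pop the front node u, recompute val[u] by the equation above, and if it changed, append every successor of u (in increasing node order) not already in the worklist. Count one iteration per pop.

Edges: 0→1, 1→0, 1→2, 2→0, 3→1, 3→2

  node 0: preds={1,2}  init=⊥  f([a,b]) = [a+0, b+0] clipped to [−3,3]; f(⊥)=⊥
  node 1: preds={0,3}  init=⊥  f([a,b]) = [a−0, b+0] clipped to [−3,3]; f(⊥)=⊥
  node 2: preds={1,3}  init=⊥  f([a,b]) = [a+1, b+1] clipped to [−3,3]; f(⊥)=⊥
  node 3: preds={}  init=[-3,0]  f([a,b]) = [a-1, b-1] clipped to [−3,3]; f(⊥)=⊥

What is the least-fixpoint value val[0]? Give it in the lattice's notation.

Iteration log — 16 steps:
  step 1. node 0  ⊔preds=⊥  new=⊥  stable
  step 2. node 1  ⊔preds=[-3,0]  new=[-3,0]  old=⊥  +wl: 0
  step 3. node 2  ⊔preds=[-3,0]  new=[-2,1]  old=⊥  +wl: 
  step 4. node 3  ⊔preds=⊥  new=[-3,0]  stable
  step 5. node 0  ⊔preds=[-3,1]  new=[-3,1]  old=⊥  +wl: 1
  step 6. node 1  ⊔preds=[-3,1]  new=[-3,1]  old=[-3,0]  +wl: 0,2
  step 7. node 0  ⊔preds=[-3,1]  new=[-3,1]  stable
  step 8. node 2  ⊔preds=[-3,1]  new=[-2,2]  old=[-2,1]  +wl: 0
  step 9. node 0  ⊔preds=[-3,2]  new=[-3,2]  old=[-3,1]  +wl: 1
  step 10. node 1  ⊔preds=[-3,2]  new=[-3,2]  old=[-3,1]  +wl: 0,2
  step 11. node 0  ⊔preds=[-3,2]  new=[-3,2]  stable
  step 12. node 2  ⊔preds=[-3,2]  new=[-2,3]  old=[-2,2]  +wl: 0
  step 13. node 0  ⊔preds=[-3,3]  new=[-3,3]  old=[-3,2]  +wl: 1
  step 14. node 1  ⊔preds=[-3,3]  new=[-3,3]  old=[-3,2]  +wl: 0,2
  step 15. node 0  ⊔preds=[-3,3]  new=[-3,3]  stable
  step 16. node 2  ⊔preds=[-3,3]  new=[-2,3]  stable

Least fixpoint reached:
  node 0: [-3,3]
  node 1: [-3,3]
  node 2: [-2,3]
  node 3: [-3,0]

[-3,3]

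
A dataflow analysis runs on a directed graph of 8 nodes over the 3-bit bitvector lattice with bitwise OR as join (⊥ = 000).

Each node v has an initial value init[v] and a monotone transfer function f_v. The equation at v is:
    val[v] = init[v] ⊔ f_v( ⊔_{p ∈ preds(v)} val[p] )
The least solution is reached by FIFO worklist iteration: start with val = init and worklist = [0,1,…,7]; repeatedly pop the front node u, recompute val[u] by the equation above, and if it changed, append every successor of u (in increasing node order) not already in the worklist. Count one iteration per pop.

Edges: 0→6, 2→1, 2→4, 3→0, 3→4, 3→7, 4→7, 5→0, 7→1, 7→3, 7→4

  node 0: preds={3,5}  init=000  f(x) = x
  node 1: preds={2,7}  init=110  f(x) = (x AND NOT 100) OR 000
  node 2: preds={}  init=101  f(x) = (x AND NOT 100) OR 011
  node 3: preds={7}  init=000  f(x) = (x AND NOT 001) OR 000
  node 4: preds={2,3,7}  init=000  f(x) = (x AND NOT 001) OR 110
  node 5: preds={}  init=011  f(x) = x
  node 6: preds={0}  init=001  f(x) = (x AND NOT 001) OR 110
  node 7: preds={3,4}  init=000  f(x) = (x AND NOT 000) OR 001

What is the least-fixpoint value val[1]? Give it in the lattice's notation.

111

Iteration log — 14 steps:
  step 1. node 0  ⊔preds=011  new=011  old=000  +wl: 
  step 2. node 1  ⊔preds=101  new=111  old=110  +wl: 
  step 3. node 2  ⊔preds=000  new=111  old=101  +wl: 1
  step 4. node 3  ⊔preds=000  new=000  stable
  step 5. node 4  ⊔preds=111  new=110  old=000  +wl: 
  step 6. node 5  ⊔preds=000  new=011  stable
  step 7. node 6  ⊔preds=011  new=111  old=001  +wl: 
  step 8. node 7  ⊔preds=110  new=111  old=000  +wl: 3,4
  step 9. node 1  ⊔preds=111  new=111  stable
  step 10. node 3  ⊔preds=111  new=110  old=000  +wl: 0,7
  step 11. node 4  ⊔preds=111  new=110  stable
  step 12. node 0  ⊔preds=111  new=111  old=011  +wl: 6
  step 13. node 7  ⊔preds=110  new=111  stable
  step 14. node 6  ⊔preds=111  new=111  stable

Least fixpoint reached:
  node 0: 111
  node 1: 111
  node 2: 111
  node 3: 110
  node 4: 110
  node 5: 011
  node 6: 111
  node 7: 111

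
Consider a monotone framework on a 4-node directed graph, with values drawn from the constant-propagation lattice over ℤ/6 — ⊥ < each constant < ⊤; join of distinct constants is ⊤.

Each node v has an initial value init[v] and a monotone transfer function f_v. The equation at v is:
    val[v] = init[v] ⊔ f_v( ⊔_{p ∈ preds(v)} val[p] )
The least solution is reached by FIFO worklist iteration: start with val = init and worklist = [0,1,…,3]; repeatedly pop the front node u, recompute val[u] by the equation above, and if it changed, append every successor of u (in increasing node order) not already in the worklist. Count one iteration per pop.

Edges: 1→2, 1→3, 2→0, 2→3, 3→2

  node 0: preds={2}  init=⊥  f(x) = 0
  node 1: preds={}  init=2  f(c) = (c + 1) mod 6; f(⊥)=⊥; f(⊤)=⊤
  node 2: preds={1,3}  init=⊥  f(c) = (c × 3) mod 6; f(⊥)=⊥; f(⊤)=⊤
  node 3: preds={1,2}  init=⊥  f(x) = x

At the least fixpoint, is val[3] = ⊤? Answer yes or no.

Worklist (8 pops):
  #1 pop 0: in=⊥ → 0 (was ⊥); enqueue []
  #2 pop 1: in=⊥ → 2 (no change)
  #3 pop 2: in=2 → 0 (was ⊥); enqueue [0]
  #4 pop 3: in=⊤ → ⊤ (was ⊥); enqueue [2]
  #5 pop 0: in=0 → 0 (no change)
  #6 pop 2: in=⊤ → ⊤ (was 0); enqueue [0,3]
  #7 pop 0: in=⊤ → 0 (no change)
  #8 pop 3: in=⊤ → ⊤ (no change)

Fixpoint:
  val[0] = 0
  val[1] = 2
  val[2] = ⊤
  val[3] = ⊤

yes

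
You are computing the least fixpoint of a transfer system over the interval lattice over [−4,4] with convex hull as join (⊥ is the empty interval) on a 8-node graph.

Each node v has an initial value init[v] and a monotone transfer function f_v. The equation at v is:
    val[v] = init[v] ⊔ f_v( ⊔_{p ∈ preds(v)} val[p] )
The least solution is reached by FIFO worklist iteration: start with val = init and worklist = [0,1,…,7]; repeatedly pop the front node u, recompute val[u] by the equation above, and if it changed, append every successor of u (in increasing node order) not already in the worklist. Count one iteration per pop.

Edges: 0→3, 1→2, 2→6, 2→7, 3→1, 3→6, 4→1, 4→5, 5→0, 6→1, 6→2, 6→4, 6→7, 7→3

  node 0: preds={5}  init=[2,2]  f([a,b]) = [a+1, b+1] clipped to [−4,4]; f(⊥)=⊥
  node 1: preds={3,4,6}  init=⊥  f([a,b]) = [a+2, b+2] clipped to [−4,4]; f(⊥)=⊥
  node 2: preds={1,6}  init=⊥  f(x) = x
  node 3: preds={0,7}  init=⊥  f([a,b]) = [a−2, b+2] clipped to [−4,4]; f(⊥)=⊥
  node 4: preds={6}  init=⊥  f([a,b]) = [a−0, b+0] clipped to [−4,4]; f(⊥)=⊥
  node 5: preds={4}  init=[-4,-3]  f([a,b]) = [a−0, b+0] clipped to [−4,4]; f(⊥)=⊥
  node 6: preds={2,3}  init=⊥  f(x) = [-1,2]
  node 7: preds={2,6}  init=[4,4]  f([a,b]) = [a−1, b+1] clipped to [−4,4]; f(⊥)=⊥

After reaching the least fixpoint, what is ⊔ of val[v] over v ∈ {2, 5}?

[-4,4]

Iteration log — 19 steps:
  step 1. node 0  ⊔preds=[-4,-3]  new=[-3,2]  old=[2,2]  +wl: 
  step 2. node 1  ⊔preds=⊥  new=⊥  stable
  step 3. node 2  ⊔preds=⊥  new=⊥  stable
  step 4. node 3  ⊔preds=[-3,4]  new=[-4,4]  old=⊥  +wl: 1
  step 5. node 4  ⊔preds=⊥  new=⊥  stable
  step 6. node 5  ⊔preds=⊥  new=[-4,-3]  stable
  step 7. node 6  ⊔preds=[-4,4]  new=[-1,2]  old=⊥  +wl: 2,4
  step 8. node 7  ⊔preds=[-1,2]  new=[-2,4]  old=[4,4]  +wl: 3
  step 9. node 1  ⊔preds=[-4,4]  new=[-2,4]  old=⊥  +wl: 
  step 10. node 2  ⊔preds=[-2,4]  new=[-2,4]  old=⊥  +wl: 6,7
  step 11. node 4  ⊔preds=[-1,2]  new=[-1,2]  old=⊥  +wl: 1,5
  step 12. node 3  ⊔preds=[-3,4]  new=[-4,4]  stable
  step 13. node 6  ⊔preds=[-4,4]  new=[-1,2]  stable
  step 14. node 7  ⊔preds=[-2,4]  new=[-3,4]  old=[-2,4]  +wl: 3
  step 15. node 1  ⊔preds=[-4,4]  new=[-2,4]  stable
  step 16. node 5  ⊔preds=[-1,2]  new=[-4,2]  old=[-4,-3]  +wl: 0
  step 17. node 3  ⊔preds=[-3,4]  new=[-4,4]  stable
  step 18. node 0  ⊔preds=[-4,2]  new=[-3,3]  old=[-3,2]  +wl: 3
  step 19. node 3  ⊔preds=[-3,4]  new=[-4,4]  stable

Least fixpoint reached:
  node 0: [-3,3]
  node 1: [-2,4]
  node 2: [-2,4]
  node 3: [-4,4]
  node 4: [-1,2]
  node 5: [-4,2]
  node 6: [-1,2]
  node 7: [-3,4]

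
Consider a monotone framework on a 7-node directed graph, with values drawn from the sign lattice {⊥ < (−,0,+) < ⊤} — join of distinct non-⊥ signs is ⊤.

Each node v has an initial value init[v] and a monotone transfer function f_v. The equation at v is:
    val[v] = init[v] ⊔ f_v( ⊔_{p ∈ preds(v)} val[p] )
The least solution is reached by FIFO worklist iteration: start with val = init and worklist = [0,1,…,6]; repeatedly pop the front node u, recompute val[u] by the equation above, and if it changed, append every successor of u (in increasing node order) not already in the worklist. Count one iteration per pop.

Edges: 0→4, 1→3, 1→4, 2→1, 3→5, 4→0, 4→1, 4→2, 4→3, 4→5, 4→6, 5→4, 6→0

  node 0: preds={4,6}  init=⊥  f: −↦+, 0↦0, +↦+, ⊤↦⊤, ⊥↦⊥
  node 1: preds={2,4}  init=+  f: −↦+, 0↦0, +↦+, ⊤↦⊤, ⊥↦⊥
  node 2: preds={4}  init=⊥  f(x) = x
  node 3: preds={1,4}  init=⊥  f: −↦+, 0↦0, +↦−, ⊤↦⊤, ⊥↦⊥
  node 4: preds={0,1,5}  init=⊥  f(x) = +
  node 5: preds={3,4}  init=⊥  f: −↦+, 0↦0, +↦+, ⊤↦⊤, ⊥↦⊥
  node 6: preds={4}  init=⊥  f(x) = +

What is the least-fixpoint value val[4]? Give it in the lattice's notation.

Worklist (13 pops):
  #1 pop 0: in=⊥ → ⊥ (no change)
  #2 pop 1: in=⊥ → + (no change)
  #3 pop 2: in=⊥ → ⊥ (no change)
  #4 pop 3: in=+ → − (was ⊥); enqueue []
  #5 pop 4: in=+ → + (was ⊥); enqueue [0,1,2,3]
  #6 pop 5: in=⊤ → ⊤ (was ⊥); enqueue [4]
  #7 pop 6: in=+ → + (was ⊥); enqueue []
  #8 pop 0: in=+ → + (was ⊥); enqueue []
  #9 pop 1: in=+ → + (no change)
  #10 pop 2: in=+ → + (was ⊥); enqueue [1]
  #11 pop 3: in=+ → − (no change)
  #12 pop 4: in=⊤ → + (no change)
  #13 pop 1: in=+ → + (no change)

Fixpoint:
  val[0] = +
  val[1] = +
  val[2] = +
  val[3] = −
  val[4] = +
  val[5] = ⊤
  val[6] = +

+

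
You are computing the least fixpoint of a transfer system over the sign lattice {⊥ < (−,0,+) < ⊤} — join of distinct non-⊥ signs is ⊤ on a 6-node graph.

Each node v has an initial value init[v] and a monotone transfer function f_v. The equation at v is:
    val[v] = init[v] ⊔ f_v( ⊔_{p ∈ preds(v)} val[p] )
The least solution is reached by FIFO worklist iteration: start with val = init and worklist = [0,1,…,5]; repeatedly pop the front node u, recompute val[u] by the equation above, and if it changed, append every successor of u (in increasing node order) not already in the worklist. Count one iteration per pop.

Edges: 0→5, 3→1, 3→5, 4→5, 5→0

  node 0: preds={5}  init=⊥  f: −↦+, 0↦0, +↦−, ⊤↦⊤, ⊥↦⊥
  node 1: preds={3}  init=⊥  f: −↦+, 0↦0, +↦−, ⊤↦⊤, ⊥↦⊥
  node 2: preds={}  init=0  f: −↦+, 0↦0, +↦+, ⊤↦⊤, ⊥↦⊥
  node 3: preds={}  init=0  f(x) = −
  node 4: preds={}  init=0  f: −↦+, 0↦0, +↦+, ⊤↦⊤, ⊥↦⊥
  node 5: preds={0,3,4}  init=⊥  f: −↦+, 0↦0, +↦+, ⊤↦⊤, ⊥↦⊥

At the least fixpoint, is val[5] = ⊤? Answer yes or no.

Iteration log — 9 steps:
  step 1. node 0  ⊔preds=⊥  new=⊥  stable
  step 2. node 1  ⊔preds=0  new=0  old=⊥  +wl: 
  step 3. node 2  ⊔preds=⊥  new=0  stable
  step 4. node 3  ⊔preds=⊥  new=⊤  old=0  +wl: 1
  step 5. node 4  ⊔preds=⊥  new=0  stable
  step 6. node 5  ⊔preds=⊤  new=⊤  old=⊥  +wl: 0
  step 7. node 1  ⊔preds=⊤  new=⊤  old=0  +wl: 
  step 8. node 0  ⊔preds=⊤  new=⊤  old=⊥  +wl: 5
  step 9. node 5  ⊔preds=⊤  new=⊤  stable

Least fixpoint reached:
  node 0: ⊤
  node 1: ⊤
  node 2: 0
  node 3: ⊤
  node 4: 0
  node 5: ⊤

yes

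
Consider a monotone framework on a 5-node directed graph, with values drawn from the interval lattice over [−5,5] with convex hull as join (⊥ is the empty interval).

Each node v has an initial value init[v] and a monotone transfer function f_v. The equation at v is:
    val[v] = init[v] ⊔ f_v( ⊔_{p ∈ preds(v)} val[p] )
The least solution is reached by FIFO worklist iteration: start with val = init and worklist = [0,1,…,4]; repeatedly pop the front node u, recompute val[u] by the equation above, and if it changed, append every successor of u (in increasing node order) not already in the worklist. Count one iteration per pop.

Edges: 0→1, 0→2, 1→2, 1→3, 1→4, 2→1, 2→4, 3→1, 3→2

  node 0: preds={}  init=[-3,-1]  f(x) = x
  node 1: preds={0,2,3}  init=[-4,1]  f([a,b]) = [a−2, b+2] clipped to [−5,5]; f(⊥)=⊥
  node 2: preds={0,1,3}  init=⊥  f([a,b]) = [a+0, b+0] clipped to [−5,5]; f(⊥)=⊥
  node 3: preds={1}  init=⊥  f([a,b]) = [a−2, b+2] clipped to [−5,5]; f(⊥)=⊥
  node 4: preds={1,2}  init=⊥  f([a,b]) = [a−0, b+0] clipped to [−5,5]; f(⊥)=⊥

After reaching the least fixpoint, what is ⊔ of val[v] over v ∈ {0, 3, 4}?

Trace (11 dequeues):
  [1] u=0 | in ⊥ | out [-3,-1] | ==
  [2] u=1 | in [-3,-1] | out [-5,1] | prev [-4,1] | push {}
  [3] u=2 | in [-5,1] | out [-5,1] | prev ⊥ | push {1}
  [4] u=3 | in [-5,1] | out [-5,3] | prev ⊥ | push {2}
  [5] u=4 | in [-5,1] | out [-5,1] | prev ⊥ | push {}
  [6] u=1 | in [-5,3] | out [-5,5] | prev [-5,1] | push {3,4}
  [7] u=2 | in [-5,5] | out [-5,5] | prev [-5,1] | push {1}
  [8] u=3 | in [-5,5] | out [-5,5] | prev [-5,3] | push {2}
  [9] u=4 | in [-5,5] | out [-5,5] | prev [-5,1] | push {}
  [10] u=1 | in [-5,5] | out [-5,5] | ==
  [11] u=2 | in [-5,5] | out [-5,5] | ==

Converged values:
  [0] [-3,-1]
  [1] [-5,5]
  [2] [-5,5]
  [3] [-5,5]
  [4] [-5,5]

[-5,5]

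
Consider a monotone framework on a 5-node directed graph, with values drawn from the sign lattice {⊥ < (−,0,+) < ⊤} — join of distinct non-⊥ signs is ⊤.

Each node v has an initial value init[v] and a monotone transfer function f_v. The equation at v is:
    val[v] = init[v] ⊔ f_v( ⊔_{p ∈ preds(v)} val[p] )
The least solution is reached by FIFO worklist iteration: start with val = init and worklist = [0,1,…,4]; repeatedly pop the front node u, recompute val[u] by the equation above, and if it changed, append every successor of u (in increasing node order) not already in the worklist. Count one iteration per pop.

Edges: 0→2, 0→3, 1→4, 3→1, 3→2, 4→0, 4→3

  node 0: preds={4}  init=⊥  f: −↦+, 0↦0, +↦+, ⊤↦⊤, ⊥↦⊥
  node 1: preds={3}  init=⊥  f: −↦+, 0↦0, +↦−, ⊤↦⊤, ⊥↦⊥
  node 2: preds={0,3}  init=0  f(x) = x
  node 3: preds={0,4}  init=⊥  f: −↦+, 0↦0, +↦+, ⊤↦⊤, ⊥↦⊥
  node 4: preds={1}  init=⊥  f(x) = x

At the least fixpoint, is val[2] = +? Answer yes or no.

Worklist (5 pops):
  #1 pop 0: in=⊥ → ⊥ (no change)
  #2 pop 1: in=⊥ → ⊥ (no change)
  #3 pop 2: in=⊥ → 0 (no change)
  #4 pop 3: in=⊥ → ⊥ (no change)
  #5 pop 4: in=⊥ → ⊥ (no change)

Fixpoint:
  val[0] = ⊥
  val[1] = ⊥
  val[2] = 0
  val[3] = ⊥
  val[4] = ⊥

no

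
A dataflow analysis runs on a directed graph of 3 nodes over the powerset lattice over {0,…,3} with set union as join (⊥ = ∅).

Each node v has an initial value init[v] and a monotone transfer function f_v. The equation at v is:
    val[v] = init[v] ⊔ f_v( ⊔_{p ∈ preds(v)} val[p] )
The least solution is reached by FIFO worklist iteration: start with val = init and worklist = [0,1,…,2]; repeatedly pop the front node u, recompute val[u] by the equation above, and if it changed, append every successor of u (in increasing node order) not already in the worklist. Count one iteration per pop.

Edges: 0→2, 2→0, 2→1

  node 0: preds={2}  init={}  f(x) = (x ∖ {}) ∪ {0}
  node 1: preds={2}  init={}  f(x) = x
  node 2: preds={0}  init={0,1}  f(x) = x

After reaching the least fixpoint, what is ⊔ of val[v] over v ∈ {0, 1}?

Iteration log — 3 steps:
  step 1. node 0  ⊔preds={0,1}  new={0,1}  old={}  +wl: 
  step 2. node 1  ⊔preds={0,1}  new={0,1}  old={}  +wl: 
  step 3. node 2  ⊔preds={0,1}  new={0,1}  stable

Least fixpoint reached:
  node 0: {0,1}
  node 1: {0,1}
  node 2: {0,1}

{0,1}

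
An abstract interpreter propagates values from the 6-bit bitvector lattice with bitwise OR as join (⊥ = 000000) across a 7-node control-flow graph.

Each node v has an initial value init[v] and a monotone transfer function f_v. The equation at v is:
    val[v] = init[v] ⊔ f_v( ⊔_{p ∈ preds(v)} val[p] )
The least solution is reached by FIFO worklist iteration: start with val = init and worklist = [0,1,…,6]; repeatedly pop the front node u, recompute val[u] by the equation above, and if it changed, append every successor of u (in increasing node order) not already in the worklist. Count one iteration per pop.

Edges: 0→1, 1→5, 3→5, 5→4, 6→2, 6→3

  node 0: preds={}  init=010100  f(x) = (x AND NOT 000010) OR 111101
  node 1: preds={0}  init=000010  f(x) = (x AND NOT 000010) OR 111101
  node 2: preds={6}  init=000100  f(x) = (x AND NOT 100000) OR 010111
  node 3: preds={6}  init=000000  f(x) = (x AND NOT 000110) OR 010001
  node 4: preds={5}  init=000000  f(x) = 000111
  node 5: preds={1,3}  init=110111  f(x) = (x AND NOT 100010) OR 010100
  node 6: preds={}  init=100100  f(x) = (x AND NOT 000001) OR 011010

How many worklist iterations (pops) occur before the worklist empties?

11

Worklist (11 pops):
  #1 pop 0: in=000000 → 111101 (was 010100); enqueue []
  #2 pop 1: in=111101 → 111111 (was 000010); enqueue []
  #3 pop 2: in=100100 → 010111 (was 000100); enqueue []
  #4 pop 3: in=100100 → 110001 (was 000000); enqueue []
  #5 pop 4: in=110111 → 000111 (was 000000); enqueue []
  #6 pop 5: in=111111 → 111111 (was 110111); enqueue [4]
  #7 pop 6: in=000000 → 111110 (was 100100); enqueue [2,3]
  #8 pop 4: in=111111 → 000111 (no change)
  #9 pop 2: in=111110 → 011111 (was 010111); enqueue []
  #10 pop 3: in=111110 → 111001 (was 110001); enqueue [5]
  #11 pop 5: in=111111 → 111111 (no change)

Fixpoint:
  val[0] = 111101
  val[1] = 111111
  val[2] = 011111
  val[3] = 111001
  val[4] = 000111
  val[5] = 111111
  val[6] = 111110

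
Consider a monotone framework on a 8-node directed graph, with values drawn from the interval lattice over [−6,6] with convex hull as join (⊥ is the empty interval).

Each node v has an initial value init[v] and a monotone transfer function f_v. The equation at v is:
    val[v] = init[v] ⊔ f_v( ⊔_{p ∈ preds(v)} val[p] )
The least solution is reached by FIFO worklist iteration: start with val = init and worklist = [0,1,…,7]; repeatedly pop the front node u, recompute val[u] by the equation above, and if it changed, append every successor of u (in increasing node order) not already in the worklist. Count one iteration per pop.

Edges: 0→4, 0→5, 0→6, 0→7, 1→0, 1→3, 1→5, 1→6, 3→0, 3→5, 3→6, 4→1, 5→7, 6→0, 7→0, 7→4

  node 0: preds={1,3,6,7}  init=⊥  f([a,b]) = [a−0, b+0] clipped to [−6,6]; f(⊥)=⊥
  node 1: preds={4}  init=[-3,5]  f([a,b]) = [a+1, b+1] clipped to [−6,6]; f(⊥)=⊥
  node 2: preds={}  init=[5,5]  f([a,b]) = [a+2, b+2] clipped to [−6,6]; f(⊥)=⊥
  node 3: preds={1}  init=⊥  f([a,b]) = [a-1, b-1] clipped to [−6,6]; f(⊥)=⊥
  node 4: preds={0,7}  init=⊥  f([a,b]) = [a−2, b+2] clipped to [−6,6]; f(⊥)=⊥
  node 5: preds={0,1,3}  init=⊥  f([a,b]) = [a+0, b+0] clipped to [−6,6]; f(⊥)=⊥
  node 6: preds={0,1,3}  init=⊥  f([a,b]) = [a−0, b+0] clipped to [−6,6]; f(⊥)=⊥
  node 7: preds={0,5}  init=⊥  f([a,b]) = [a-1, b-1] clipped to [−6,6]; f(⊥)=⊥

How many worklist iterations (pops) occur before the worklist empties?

26

Iteration log — 26 steps:
  step 1. node 0  ⊔preds=[-3,5]  new=[-3,5]  old=⊥  +wl: 
  step 2. node 1  ⊔preds=⊥  new=[-3,5]  stable
  step 3. node 2  ⊔preds=⊥  new=[5,5]  stable
  step 4. node 3  ⊔preds=[-3,5]  new=[-4,4]  old=⊥  +wl: 0
  step 5. node 4  ⊔preds=[-3,5]  new=[-5,6]  old=⊥  +wl: 1
  step 6. node 5  ⊔preds=[-4,5]  new=[-4,5]  old=⊥  +wl: 
  step 7. node 6  ⊔preds=[-4,5]  new=[-4,5]  old=⊥  +wl: 
  step 8. node 7  ⊔preds=[-4,5]  new=[-5,4]  old=⊥  +wl: 4
  step 9. node 0  ⊔preds=[-5,5]  new=[-5,5]  old=[-3,5]  +wl: 5,6,7
  step 10. node 1  ⊔preds=[-5,6]  new=[-4,6]  old=[-3,5]  +wl: 0,3
  step 11. node 4  ⊔preds=[-5,5]  new=[-6,6]  old=[-5,6]  +wl: 1
  step 12. node 5  ⊔preds=[-5,6]  new=[-5,6]  old=[-4,5]  +wl: 
  step 13. node 6  ⊔preds=[-5,6]  new=[-5,6]  old=[-4,5]  +wl: 
  step 14. node 7  ⊔preds=[-5,6]  new=[-6,5]  old=[-5,4]  +wl: 4
  step 15. node 0  ⊔preds=[-6,6]  new=[-6,6]  old=[-5,5]  +wl: 5,6,7
  step 16. node 3  ⊔preds=[-4,6]  new=[-5,5]  old=[-4,4]  +wl: 0
  step 17. node 1  ⊔preds=[-6,6]  new=[-5,6]  old=[-4,6]  +wl: 3
  step 18. node 4  ⊔preds=[-6,6]  new=[-6,6]  stable
  step 19. node 5  ⊔preds=[-6,6]  new=[-6,6]  old=[-5,6]  +wl: 
  step 20. node 6  ⊔preds=[-6,6]  new=[-6,6]  old=[-5,6]  +wl: 
  step 21. node 7  ⊔preds=[-6,6]  new=[-6,5]  stable
  step 22. node 0  ⊔preds=[-6,6]  new=[-6,6]  stable
  step 23. node 3  ⊔preds=[-5,6]  new=[-6,5]  old=[-5,5]  +wl: 0,5,6
  step 24. node 0  ⊔preds=[-6,6]  new=[-6,6]  stable
  step 25. node 5  ⊔preds=[-6,6]  new=[-6,6]  stable
  step 26. node 6  ⊔preds=[-6,6]  new=[-6,6]  stable

Least fixpoint reached:
  node 0: [-6,6]
  node 1: [-5,6]
  node 2: [5,5]
  node 3: [-6,5]
  node 4: [-6,6]
  node 5: [-6,6]
  node 6: [-6,6]
  node 7: [-6,5]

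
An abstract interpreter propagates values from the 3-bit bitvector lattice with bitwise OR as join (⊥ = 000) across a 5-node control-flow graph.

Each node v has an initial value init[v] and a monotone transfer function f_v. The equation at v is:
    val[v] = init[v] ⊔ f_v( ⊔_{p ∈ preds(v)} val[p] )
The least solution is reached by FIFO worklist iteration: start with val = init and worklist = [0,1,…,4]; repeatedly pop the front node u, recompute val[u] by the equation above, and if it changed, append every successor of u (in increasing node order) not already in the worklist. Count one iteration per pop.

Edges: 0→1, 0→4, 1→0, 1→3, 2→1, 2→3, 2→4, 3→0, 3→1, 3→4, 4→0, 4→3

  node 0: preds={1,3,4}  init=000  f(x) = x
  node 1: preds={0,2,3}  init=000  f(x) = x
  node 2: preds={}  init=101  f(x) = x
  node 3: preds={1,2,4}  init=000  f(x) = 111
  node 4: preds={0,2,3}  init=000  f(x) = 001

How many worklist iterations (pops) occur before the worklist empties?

10

Trace (10 dequeues):
  [1] u=0 | in 000 | out 000 | ==
  [2] u=1 | in 101 | out 101 | prev 000 | push {0}
  [3] u=2 | in 000 | out 101 | ==
  [4] u=3 | in 101 | out 111 | prev 000 | push {1}
  [5] u=4 | in 111 | out 001 | prev 000 | push {3}
  [6] u=0 | in 111 | out 111 | prev 000 | push {4}
  [7] u=1 | in 111 | out 111 | prev 101 | push {0}
  [8] u=3 | in 111 | out 111 | ==
  [9] u=4 | in 111 | out 001 | ==
  [10] u=0 | in 111 | out 111 | ==

Converged values:
  [0] 111
  [1] 111
  [2] 101
  [3] 111
  [4] 001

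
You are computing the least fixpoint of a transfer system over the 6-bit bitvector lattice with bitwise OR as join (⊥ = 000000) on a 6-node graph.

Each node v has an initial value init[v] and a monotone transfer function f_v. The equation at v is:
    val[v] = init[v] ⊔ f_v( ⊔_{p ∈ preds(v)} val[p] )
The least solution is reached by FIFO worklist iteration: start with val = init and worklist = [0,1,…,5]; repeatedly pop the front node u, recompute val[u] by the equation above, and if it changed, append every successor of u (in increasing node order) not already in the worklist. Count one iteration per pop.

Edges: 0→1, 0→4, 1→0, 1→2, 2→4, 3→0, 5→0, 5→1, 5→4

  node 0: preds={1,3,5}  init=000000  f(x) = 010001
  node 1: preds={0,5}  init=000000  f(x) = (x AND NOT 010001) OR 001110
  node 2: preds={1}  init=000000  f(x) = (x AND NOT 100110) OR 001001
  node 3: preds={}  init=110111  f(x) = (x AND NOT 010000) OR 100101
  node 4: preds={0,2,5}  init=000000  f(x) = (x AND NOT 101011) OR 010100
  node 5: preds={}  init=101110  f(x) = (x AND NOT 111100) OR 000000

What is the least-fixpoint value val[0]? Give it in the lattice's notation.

010001

Trace (7 dequeues):
  [1] u=0 | in 111111 | out 010001 | prev 000000 | push {}
  [2] u=1 | in 111111 | out 101110 | prev 000000 | push {0}
  [3] u=2 | in 101110 | out 001001 | prev 000000 | push {}
  [4] u=3 | in 000000 | out 110111 | ==
  [5] u=4 | in 111111 | out 010100 | prev 000000 | push {}
  [6] u=5 | in 000000 | out 101110 | ==
  [7] u=0 | in 111111 | out 010001 | ==

Converged values:
  [0] 010001
  [1] 101110
  [2] 001001
  [3] 110111
  [4] 010100
  [5] 101110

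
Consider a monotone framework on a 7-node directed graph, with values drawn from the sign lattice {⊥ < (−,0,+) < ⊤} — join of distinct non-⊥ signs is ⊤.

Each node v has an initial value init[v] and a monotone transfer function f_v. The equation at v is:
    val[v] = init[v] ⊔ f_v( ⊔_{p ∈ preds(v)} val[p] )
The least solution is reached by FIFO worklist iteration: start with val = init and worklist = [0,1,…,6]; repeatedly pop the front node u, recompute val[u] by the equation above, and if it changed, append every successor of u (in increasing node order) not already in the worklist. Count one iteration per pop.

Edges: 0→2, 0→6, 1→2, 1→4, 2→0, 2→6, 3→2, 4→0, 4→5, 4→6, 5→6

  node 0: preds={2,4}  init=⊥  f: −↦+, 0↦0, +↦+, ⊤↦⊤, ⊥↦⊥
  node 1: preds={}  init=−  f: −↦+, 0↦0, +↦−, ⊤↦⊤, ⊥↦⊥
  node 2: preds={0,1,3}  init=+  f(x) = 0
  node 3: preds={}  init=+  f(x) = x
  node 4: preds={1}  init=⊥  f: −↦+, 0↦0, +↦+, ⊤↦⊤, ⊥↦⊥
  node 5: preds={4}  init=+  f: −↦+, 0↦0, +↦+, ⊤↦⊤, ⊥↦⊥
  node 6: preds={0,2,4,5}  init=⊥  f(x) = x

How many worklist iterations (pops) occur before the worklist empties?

Iteration log — 10 steps:
  step 1. node 0  ⊔preds=+  new=+  old=⊥  +wl: 
  step 2. node 1  ⊔preds=⊥  new=−  stable
  step 3. node 2  ⊔preds=⊤  new=⊤  old=+  +wl: 0
  step 4. node 3  ⊔preds=⊥  new=+  stable
  step 5. node 4  ⊔preds=−  new=+  old=⊥  +wl: 
  step 6. node 5  ⊔preds=+  new=+  stable
  step 7. node 6  ⊔preds=⊤  new=⊤  old=⊥  +wl: 
  step 8. node 0  ⊔preds=⊤  new=⊤  old=+  +wl: 2,6
  step 9. node 2  ⊔preds=⊤  new=⊤  stable
  step 10. node 6  ⊔preds=⊤  new=⊤  stable

Least fixpoint reached:
  node 0: ⊤
  node 1: −
  node 2: ⊤
  node 3: +
  node 4: +
  node 5: +
  node 6: ⊤

10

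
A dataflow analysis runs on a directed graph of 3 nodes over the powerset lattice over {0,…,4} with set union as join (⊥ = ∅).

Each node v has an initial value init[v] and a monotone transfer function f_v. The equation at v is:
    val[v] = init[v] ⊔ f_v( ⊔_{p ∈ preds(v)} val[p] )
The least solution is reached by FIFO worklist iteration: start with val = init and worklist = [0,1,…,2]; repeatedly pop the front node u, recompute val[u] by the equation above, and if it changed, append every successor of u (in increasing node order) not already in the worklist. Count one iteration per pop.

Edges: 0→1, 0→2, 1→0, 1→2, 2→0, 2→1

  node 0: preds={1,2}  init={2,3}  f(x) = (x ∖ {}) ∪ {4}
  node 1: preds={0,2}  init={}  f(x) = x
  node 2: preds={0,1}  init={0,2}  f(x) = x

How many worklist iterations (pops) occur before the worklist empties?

Iteration log — 5 steps:
  step 1. node 0  ⊔preds={0,2}  new={0,2,3,4}  old={2,3}  +wl: 
  step 2. node 1  ⊔preds={0,2,3,4}  new={0,2,3,4}  old={}  +wl: 0
  step 3. node 2  ⊔preds={0,2,3,4}  new={0,2,3,4}  old={0,2}  +wl: 1
  step 4. node 0  ⊔preds={0,2,3,4}  new={0,2,3,4}  stable
  step 5. node 1  ⊔preds={0,2,3,4}  new={0,2,3,4}  stable

Least fixpoint reached:
  node 0: {0,2,3,4}
  node 1: {0,2,3,4}
  node 2: {0,2,3,4}

5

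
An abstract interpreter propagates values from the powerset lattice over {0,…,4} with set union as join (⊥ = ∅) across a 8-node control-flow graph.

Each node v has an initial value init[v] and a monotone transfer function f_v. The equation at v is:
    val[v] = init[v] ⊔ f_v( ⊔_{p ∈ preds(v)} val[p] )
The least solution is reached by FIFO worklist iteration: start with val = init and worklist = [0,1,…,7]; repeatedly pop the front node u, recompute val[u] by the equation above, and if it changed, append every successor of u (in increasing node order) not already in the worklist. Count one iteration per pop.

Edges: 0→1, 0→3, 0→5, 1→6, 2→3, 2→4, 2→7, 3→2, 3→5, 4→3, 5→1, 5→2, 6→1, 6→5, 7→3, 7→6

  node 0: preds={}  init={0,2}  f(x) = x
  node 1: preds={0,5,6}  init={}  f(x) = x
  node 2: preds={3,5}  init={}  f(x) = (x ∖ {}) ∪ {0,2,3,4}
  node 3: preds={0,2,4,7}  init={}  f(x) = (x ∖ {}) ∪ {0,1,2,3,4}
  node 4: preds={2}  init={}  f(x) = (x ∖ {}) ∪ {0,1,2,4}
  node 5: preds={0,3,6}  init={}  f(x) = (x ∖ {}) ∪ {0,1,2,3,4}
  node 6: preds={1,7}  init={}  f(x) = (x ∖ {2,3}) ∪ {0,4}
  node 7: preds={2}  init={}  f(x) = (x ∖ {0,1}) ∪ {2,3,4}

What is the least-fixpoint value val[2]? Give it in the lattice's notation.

{0,1,2,3,4}

Trace (17 dequeues):
  [1] u=0 | in {} | out {0,2} | ==
  [2] u=1 | in {0,2} | out {0,2} | prev {} | push {}
  [3] u=2 | in {} | out {0,2,3,4} | prev {} | push {}
  [4] u=3 | in {0,2,3,4} | out {0,1,2,3,4} | prev {} | push {2}
  [5] u=4 | in {0,2,3,4} | out {0,1,2,3,4} | prev {} | push {3}
  [6] u=5 | in {0,1,2,3,4} | out {0,1,2,3,4} | prev {} | push {1}
  [7] u=6 | in {0,2} | out {0,4} | prev {} | push {5}
  [8] u=7 | in {0,2,3,4} | out {2,3,4} | prev {} | push {6}
  [9] u=2 | in {0,1,2,3,4} | out {0,1,2,3,4} | prev {0,2,3,4} | push {4,7}
  [10] u=3 | in {0,1,2,3,4} | out {0,1,2,3,4} | ==
  [11] u=1 | in {0,1,2,3,4} | out {0,1,2,3,4} | prev {0,2} | push {}
  [12] u=5 | in {0,1,2,3,4} | out {0,1,2,3,4} | ==
  [13] u=6 | in {0,1,2,3,4} | out {0,1,4} | prev {0,4} | push {1,5}
  [14] u=4 | in {0,1,2,3,4} | out {0,1,2,3,4} | ==
  [15] u=7 | in {0,1,2,3,4} | out {2,3,4} | ==
  [16] u=1 | in {0,1,2,3,4} | out {0,1,2,3,4} | ==
  [17] u=5 | in {0,1,2,3,4} | out {0,1,2,3,4} | ==

Converged values:
  [0] {0,2}
  [1] {0,1,2,3,4}
  [2] {0,1,2,3,4}
  [3] {0,1,2,3,4}
  [4] {0,1,2,3,4}
  [5] {0,1,2,3,4}
  [6] {0,1,4}
  [7] {2,3,4}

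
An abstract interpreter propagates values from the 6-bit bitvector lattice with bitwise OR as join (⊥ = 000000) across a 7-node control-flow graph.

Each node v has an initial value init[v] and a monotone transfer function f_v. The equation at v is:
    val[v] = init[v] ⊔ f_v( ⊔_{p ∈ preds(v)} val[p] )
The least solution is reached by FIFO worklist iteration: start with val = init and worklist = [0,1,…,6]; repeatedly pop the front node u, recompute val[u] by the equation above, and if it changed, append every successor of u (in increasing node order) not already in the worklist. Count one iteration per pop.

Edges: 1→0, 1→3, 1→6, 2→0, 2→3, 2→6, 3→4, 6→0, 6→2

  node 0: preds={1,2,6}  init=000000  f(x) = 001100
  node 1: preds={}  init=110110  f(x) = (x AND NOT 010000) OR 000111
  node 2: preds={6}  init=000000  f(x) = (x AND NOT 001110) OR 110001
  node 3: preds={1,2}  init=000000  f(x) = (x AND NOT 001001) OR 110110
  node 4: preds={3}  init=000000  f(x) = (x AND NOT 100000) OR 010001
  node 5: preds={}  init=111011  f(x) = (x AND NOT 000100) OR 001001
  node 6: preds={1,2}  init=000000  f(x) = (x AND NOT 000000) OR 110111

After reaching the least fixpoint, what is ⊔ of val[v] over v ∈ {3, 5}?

111111

Worklist (9 pops):
  #1 pop 0: in=110110 → 001100 (was 000000); enqueue []
  #2 pop 1: in=000000 → 110111 (was 110110); enqueue [0]
  #3 pop 2: in=000000 → 110001 (was 000000); enqueue []
  #4 pop 3: in=110111 → 110110 (was 000000); enqueue []
  #5 pop 4: in=110110 → 010111 (was 000000); enqueue []
  #6 pop 5: in=000000 → 111011 (no change)
  #7 pop 6: in=110111 → 110111 (was 000000); enqueue [2]
  #8 pop 0: in=110111 → 001100 (no change)
  #9 pop 2: in=110111 → 110001 (no change)

Fixpoint:
  val[0] = 001100
  val[1] = 110111
  val[2] = 110001
  val[3] = 110110
  val[4] = 010111
  val[5] = 111011
  val[6] = 110111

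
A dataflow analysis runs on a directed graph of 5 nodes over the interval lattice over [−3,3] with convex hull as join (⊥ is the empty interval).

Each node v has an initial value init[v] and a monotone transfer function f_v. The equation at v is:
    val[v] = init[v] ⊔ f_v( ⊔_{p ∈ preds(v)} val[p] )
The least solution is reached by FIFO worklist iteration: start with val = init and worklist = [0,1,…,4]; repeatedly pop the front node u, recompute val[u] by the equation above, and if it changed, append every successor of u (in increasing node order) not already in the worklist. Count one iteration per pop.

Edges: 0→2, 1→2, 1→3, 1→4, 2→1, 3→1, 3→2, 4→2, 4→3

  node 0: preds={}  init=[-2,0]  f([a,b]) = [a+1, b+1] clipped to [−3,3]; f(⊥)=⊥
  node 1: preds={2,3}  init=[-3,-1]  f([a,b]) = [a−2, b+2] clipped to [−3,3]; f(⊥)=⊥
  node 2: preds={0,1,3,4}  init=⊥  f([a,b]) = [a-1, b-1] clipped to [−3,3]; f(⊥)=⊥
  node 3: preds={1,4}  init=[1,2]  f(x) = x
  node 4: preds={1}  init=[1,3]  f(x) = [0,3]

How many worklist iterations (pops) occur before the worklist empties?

8

Iteration log — 8 steps:
  step 1. node 0  ⊔preds=⊥  new=[-2,0]  stable
  step 2. node 1  ⊔preds=[1,2]  new=[-3,3]  old=[-3,-1]  +wl: 
  step 3. node 2  ⊔preds=[-3,3]  new=[-3,2]  old=⊥  +wl: 1
  step 4. node 3  ⊔preds=[-3,3]  new=[-3,3]  old=[1,2]  +wl: 2
  step 5. node 4  ⊔preds=[-3,3]  new=[0,3]  old=[1,3]  +wl: 3
  step 6. node 1  ⊔preds=[-3,3]  new=[-3,3]  stable
  step 7. node 2  ⊔preds=[-3,3]  new=[-3,2]  stable
  step 8. node 3  ⊔preds=[-3,3]  new=[-3,3]  stable

Least fixpoint reached:
  node 0: [-2,0]
  node 1: [-3,3]
  node 2: [-3,2]
  node 3: [-3,3]
  node 4: [0,3]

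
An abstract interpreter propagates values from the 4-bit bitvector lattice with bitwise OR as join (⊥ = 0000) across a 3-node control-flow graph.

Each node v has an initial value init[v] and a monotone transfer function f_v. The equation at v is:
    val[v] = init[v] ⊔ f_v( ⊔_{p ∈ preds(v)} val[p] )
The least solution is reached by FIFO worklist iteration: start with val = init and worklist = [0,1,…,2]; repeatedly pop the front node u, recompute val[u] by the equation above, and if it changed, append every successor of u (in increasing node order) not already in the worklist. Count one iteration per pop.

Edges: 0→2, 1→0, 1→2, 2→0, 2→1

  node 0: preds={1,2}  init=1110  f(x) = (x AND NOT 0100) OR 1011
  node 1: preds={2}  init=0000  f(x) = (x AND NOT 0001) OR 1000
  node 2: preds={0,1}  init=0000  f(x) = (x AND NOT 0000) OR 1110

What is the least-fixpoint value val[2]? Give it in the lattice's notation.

Trace (7 dequeues):
  [1] u=0 | in 0000 | out 1111 | prev 1110 | push {}
  [2] u=1 | in 0000 | out 1000 | prev 0000 | push {0}
  [3] u=2 | in 1111 | out 1111 | prev 0000 | push {1}
  [4] u=0 | in 1111 | out 1111 | ==
  [5] u=1 | in 1111 | out 1110 | prev 1000 | push {0,2}
  [6] u=0 | in 1111 | out 1111 | ==
  [7] u=2 | in 1111 | out 1111 | ==

Converged values:
  [0] 1111
  [1] 1110
  [2] 1111

1111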